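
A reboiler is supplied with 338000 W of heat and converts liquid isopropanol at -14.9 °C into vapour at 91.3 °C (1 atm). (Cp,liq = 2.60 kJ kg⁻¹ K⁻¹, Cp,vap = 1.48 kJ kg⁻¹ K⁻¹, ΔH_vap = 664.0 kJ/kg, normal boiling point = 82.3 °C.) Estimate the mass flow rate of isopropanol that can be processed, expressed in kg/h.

ṁ = 1310 kg/h

Δh = 2.60×(82.3−-14.9) + 664.0 + 1.48×(91.3−82.3) = 930.04 kJ/kg
Q = 338000 W = 338 kJ/s = 1.2168e+06 kJ/h
ṁ = Q/Δh = 1.2168e+06 / 930.04 = 1308.3 kg/h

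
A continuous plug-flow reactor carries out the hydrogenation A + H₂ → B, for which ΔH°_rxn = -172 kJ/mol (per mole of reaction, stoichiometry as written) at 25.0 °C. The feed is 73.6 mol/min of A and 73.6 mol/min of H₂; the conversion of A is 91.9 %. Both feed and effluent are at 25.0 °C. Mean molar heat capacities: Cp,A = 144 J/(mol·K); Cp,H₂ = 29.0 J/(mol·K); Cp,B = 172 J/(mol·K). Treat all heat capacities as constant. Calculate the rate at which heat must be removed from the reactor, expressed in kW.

Extent of reaction ξ = 0.919 × 73.6 = 67.638 mol/min
Reaction term: ξ·ΔH°_rxn = 67.638 × -172 = -11634 kJ/min
Q = ΔH = -11634 kJ/min = -193.9 kW
Heat removed = 193.9 kW

Q_out = 194 kW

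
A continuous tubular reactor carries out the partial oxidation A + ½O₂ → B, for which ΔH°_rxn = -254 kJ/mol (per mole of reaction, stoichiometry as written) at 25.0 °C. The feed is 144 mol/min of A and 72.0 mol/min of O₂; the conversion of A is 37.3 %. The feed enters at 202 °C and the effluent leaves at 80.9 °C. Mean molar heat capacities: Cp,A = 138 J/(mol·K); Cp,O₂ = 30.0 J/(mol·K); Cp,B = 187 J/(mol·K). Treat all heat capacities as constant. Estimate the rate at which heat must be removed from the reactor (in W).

Extent of reaction ξ = 0.373 × 144 = 53.712 mol/min
Reaction term: ξ·ΔH°_rxn = 53.712 × -254 = -13643 kJ/min
Sensible, feed 202→25 °C: -3899.7 kJ/min
Outlet flows (mol/min): A 90.288, O₂ 45.144, B 53.712
Sensible, products 25→80.9 °C: 1333.7 kJ/min
Q = ΔH = -16209 kJ/min = -270.15 kW
Heat removed = 270150 W

Q_out = 270000 W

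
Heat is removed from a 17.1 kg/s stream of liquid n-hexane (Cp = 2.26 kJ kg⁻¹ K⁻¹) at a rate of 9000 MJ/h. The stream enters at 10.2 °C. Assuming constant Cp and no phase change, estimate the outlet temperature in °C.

Q = 9000 MJ/h = 2500 kJ/s
ΔT = Q/(ṁ·Cp) = 2500/(17.1×2.26) = 64.69 K
T_out = 10.2 − 64.69 = -54.49 °C

T_out = -54.5 °C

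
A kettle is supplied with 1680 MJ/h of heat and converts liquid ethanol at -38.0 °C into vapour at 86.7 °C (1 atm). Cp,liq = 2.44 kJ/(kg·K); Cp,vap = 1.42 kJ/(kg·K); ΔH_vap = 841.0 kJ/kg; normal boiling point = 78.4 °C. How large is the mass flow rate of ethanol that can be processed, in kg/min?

ṁ = 24.6 kg/min

Δh = 2.44×(78.4−-38.0) + 841.0 + 1.42×(86.7−78.4) = 1136.8 kJ/kg
Q = 1680 MJ/h = 466.67 kJ/s = 28000 kJ/min
ṁ = Q/Δh = 28000 / 1136.8 = 24.63 kg/min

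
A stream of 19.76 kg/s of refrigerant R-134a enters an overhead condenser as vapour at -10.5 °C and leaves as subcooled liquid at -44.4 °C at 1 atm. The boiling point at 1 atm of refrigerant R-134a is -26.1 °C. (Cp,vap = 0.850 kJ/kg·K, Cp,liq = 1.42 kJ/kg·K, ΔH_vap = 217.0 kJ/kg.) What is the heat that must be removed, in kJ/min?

Q_c = 304000 kJ/min

vapour -10.5→-26.1 °C: -13.26 kJ/kg
condensation at -26.1 °C: -217 kJ/kg
liquid -26.1→-44.4 °C: -25.986 kJ/kg
Δh = -13.26 + -217 + -25.986 = -256.25 kJ/kg
Q = ṁ·Δh = 19.76 kg/s × -256.25 kJ/kg = -5063.4 kJ/s
|Q| = 5063.4 kW = 303810 kJ/min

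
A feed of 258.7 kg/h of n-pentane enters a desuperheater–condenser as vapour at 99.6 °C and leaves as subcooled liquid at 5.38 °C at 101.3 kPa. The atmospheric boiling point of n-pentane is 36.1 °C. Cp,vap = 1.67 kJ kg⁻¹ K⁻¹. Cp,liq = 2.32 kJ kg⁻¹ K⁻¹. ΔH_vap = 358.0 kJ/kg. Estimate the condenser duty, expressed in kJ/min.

Q_c = 2310 kJ/min

vapour 99.6→36.1 °C: -106.04 kJ/kg
condensation at 36.1 °C: -358 kJ/kg
liquid 36.1→5.38 °C: -71.27 kJ/kg
Δh = -106.04 + -358 + -71.27 = -535.32 kJ/kg
Q = ṁ·Δh = 258.7 kg/h × -535.32 kJ/kg = -138490 kJ/h
|Q| = 38.468 kW = 2308.1 kJ/min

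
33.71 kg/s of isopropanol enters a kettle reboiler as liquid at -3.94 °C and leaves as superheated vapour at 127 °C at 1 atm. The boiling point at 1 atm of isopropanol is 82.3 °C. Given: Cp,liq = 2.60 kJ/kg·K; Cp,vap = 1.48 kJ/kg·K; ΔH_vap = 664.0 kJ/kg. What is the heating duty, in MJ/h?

liquid -3.94→82.3 °C: 224.22 kJ/kg
vaporisation at 82.3 °C: 664 kJ/kg
vapour 82.3→127 °C: 66.156 kJ/kg
Δh = 224.22 + 664 + 66.156 = 954.38 kJ/kg
Q = ṁ·Δh = 33.71 kg/s × 954.38 kJ/kg = 32172 kJ/s
|Q| = 32172 kW = 115820 MJ/h

Q = 116000 MJ/h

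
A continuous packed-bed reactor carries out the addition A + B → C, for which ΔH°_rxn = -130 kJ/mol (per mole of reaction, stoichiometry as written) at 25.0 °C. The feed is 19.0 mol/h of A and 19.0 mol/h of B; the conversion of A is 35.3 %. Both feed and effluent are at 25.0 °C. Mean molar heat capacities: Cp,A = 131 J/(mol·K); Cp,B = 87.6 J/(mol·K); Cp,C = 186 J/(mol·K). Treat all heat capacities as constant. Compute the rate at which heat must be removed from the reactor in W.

Q_out = 242 W

Extent of reaction ξ = 0.353 × 19.0 = 6.707 mol/h
Reaction term: ξ·ΔH°_rxn = 6.707 × -130 = -871.91 kJ/h
Q = ΔH = -871.91 kJ/h = -0.2422 kW
Heat removed = 242.2 W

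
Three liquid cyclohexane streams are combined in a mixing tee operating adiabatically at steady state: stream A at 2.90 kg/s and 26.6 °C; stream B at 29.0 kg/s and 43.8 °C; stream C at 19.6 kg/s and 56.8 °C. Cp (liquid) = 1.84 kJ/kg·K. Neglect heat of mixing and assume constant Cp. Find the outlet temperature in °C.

T_out = 47.8 °C

No heat crosses the boundary, so H_out = H_in.
T_out = Σ ṁᵢCp,ᵢTᵢ / Σ ṁᵢCp,ᵢ
      = 4527.5 / 94.76 = 47.779 °C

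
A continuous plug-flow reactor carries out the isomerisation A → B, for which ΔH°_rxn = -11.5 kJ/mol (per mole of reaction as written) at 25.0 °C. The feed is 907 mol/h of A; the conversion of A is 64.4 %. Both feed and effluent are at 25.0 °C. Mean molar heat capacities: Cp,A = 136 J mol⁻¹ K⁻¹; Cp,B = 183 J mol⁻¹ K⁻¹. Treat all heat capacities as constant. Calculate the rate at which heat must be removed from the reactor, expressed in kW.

Q_out = 1.87 kW

Extent of reaction ξ = 0.644 × 907 = 584.11 mol/h
Reaction term: ξ·ΔH°_rxn = 584.11 × -11.5 = -6717.2 kJ/h
Q = ΔH = -6717.2 kJ/h = -1.8659 kW
Heat removed = 1.8659 kW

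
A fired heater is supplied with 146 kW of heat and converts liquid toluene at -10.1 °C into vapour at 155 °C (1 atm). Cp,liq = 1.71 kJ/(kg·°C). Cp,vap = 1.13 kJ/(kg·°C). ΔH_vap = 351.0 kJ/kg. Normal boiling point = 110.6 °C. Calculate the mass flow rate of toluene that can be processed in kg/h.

Δh = 1.71×(110.6−-10.1) + 351.0 + 1.13×(155−110.6) = 607.57 kJ/kg
Q = 146 kW = 146 kJ/s = 525600 kJ/h
ṁ = Q/Δh = 525600 / 607.57 = 865.09 kg/h

ṁ = 865 kg/h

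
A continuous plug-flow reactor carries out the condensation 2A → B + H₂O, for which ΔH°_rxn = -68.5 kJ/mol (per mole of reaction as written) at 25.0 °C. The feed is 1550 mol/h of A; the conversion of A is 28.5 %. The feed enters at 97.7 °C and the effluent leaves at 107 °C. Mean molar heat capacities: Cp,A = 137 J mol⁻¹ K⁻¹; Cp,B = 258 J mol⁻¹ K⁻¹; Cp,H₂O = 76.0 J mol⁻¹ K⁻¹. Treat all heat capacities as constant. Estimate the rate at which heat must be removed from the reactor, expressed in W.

Q_out = 3350 W

Extent of reaction ξ = 0.285 × 1550 / 2 = 220.87 mol/h
Reaction term: ξ·ΔH°_rxn = 220.87 × -68.5 = -15130 kJ/h
Sensible, feed 97.7→25 °C: -15438 kJ/h
Outlet flows (mol/h): A 1108.2, B 220.87, H₂O 220.87
Sensible, products 25→107 °C: 18499 kJ/h
Q = ΔH = -12068 kJ/h = -3.3523 kW
Heat removed = 3352.3 W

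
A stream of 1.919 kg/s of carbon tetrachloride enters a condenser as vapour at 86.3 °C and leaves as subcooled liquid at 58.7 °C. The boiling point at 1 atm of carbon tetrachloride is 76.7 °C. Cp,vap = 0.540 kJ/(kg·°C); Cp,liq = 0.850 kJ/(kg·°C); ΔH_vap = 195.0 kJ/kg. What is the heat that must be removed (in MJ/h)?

vapour 86.3→76.7 °C: -5.184 kJ/kg
condensation at 76.7 °C: -195 kJ/kg
liquid 76.7→58.7 °C: -15.3 kJ/kg
Δh = -5.184 + -195 + -15.3 = -215.48 kJ/kg
Q = ṁ·Δh = 1.919 kg/s × -215.48 kJ/kg = -413.51 kJ/s
|Q| = 413.51 kW = 1488.6 MJ/h

Q_c = 1490 MJ/h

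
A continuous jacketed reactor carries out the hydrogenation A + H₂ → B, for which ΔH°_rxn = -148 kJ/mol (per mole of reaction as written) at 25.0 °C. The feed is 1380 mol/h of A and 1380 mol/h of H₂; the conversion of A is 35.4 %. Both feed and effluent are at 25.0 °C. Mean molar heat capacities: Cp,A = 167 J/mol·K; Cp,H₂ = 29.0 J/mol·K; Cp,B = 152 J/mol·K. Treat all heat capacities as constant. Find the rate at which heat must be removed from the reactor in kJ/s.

Extent of reaction ξ = 0.354 × 1380 = 488.52 mol/h
Reaction term: ξ·ΔH°_rxn = 488.52 × -148 = -72301 kJ/h
Q = ΔH = -72301 kJ/h = -20.084 kW
Heat removed = 20.084 kJ/s

Q_out = 20.1 kJ/s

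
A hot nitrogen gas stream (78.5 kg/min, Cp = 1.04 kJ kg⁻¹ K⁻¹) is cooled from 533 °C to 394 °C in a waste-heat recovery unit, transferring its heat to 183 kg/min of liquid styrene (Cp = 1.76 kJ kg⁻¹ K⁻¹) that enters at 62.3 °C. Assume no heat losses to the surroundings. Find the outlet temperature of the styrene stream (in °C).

Heat released by hot stream: Q = 78.5 × 1.04 × (533 − 394) = 11348 kJ/min
Energy balance on cold side (adiabatic exchanger): Q = ṁ_c·Cp_c·(T_c,out − T_c,in)
T_c,out = 62.3 + 11348/(183 × 1.76) = 97.533 °C

T_c,out = 97.5 °C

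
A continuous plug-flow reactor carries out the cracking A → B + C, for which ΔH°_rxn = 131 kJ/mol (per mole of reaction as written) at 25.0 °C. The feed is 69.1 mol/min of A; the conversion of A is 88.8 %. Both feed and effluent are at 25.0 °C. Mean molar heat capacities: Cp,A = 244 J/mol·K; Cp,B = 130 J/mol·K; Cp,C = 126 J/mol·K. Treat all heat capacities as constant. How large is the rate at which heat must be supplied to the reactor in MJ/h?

Q_in = 482 MJ/h

Extent of reaction ξ = 0.888 × 69.1 = 61.361 mol/min
Reaction term: ξ·ΔH°_rxn = 61.361 × 131 = 8038.3 kJ/min
Q = ΔH = 8038.3 kJ/min = 133.97 kW
Heat supplied = 482.3 MJ/h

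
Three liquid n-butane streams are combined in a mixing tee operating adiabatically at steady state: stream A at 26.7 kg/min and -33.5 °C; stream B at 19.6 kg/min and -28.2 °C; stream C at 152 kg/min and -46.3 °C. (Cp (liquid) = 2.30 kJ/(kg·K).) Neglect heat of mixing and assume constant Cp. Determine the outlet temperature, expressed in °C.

Adiabatic, steady state ⇒ Σ ṁᵢCp,ᵢ(T_out − Tᵢ) = 0
T_out = Σ ṁᵢCp,ᵢTᵢ / Σ ṁᵢCp,ᵢ
      = -19515 / 456.09 = -42.788 °C

T_out = -42.8 °C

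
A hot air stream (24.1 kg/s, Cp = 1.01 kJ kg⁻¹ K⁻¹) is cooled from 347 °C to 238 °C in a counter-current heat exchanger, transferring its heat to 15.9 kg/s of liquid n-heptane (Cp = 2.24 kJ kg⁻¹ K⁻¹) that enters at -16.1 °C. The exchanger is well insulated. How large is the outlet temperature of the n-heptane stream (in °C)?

Heat released by hot stream: Q = 24.1 × 1.01 × (347 − 238) = 2653.2 kJ/s
Energy balance on cold side (adiabatic exchanger): Q = ṁ_c·Cp_c·(T_c,out − T_c,in)
T_c,out = -16.1 + 2653.2/(15.9 × 2.24) = 58.394 °C

T_c,out = 58.4 °C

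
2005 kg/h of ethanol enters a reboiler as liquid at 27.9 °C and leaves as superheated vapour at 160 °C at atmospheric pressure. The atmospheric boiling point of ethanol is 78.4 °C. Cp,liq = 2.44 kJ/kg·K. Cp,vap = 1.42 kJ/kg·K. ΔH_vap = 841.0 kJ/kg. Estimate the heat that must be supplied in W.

liquid 27.9→78.4 °C: 123.22 kJ/kg
vaporisation at 78.4 °C: 841 kJ/kg
vapour 78.4→160 °C: 115.87 kJ/kg
Δh = 123.22 + 841 + 115.87 = 1080.1 kJ/kg
Q = ṁ·Δh = 2005 kg/h × 1080.1 kJ/kg = 2.1656e+06 kJ/h
|Q| = 601.55 kW = 601550 W

Q = 602000 W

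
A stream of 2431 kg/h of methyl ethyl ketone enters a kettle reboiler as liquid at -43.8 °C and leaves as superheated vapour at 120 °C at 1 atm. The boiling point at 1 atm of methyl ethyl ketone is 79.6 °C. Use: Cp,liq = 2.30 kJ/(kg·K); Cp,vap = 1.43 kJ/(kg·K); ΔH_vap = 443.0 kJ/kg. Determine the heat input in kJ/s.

liquid -43.8→79.6 °C: 283.82 kJ/kg
vaporisation at 79.6 °C: 443 kJ/kg
vapour 79.6→120 °C: 57.772 kJ/kg
Δh = 283.82 + 443 + 57.772 = 784.59 kJ/kg
Q = ṁ·Δh = 2431 kg/h × 784.59 kJ/kg = 1.9073e+06 kJ/h
|Q| = 529.82 kW

Q = 530 kJ/s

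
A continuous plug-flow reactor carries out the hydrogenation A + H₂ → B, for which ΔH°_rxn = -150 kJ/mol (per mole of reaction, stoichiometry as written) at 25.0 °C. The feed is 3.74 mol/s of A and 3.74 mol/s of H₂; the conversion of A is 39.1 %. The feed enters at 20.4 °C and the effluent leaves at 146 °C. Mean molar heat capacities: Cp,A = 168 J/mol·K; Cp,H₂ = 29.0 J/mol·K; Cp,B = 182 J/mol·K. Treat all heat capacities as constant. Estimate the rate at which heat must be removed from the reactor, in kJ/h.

Extent of reaction ξ = 0.391 × 3.74 = 1.4623 mol/s
Reaction term: ξ·ΔH°_rxn = 1.4623 × -150 = -219.35 kJ/s
Sensible, feed 20.4→25 °C: 3.3892 kJ/s
Outlet flows (mol/s): A 2.2777, H₂ 2.2777, B 1.4623
Sensible, products 25→146 °C: 86.496 kJ/s
Q = ΔH = -129.47 kJ/s = -129.47 kW
Heat removed = 466080 kJ/h

Q_out = 466000 kJ/h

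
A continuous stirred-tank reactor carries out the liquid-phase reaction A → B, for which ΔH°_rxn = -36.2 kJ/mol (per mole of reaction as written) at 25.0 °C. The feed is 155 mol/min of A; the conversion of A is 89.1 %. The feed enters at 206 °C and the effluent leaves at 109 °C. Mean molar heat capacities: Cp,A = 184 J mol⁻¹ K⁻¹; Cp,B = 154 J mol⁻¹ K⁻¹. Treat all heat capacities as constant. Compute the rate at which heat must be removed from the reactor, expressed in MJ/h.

Extent of reaction ξ = 0.891 × 155 = 138.1 mol/min
Reaction term: ξ·ΔH°_rxn = 138.1 × -36.2 = -4999.4 kJ/min
Sensible, feed 206→25 °C: -5162.1 kJ/min
Outlet flows (mol/min): A 16.895, B 138.1
Sensible, products 25→109 °C: 2047.7 kJ/min
Q = ΔH = -8113.9 kJ/min = -135.23 kW
Heat removed = 486.83 MJ/h

Q_out = 487 MJ/h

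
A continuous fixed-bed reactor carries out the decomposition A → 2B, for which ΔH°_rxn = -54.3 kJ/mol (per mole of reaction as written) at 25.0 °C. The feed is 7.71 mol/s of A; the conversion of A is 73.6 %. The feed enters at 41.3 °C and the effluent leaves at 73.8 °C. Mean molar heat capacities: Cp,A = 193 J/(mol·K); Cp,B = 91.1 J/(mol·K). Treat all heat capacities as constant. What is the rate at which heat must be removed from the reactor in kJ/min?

Q_out = 15800 kJ/min

Extent of reaction ξ = 0.736 × 7.71 = 5.6746 mol/s
Reaction term: ξ·ΔH°_rxn = 5.6746 × -54.3 = -308.13 kJ/s
Sensible, feed 41.3→25 °C: -24.255 kJ/s
Outlet flows (mol/s): A 2.0354, B 11.349
Sensible, products 25→73.8 °C: 69.625 kJ/s
Q = ΔH = -262.76 kJ/s = -262.76 kW
Heat removed = 15766 kJ/min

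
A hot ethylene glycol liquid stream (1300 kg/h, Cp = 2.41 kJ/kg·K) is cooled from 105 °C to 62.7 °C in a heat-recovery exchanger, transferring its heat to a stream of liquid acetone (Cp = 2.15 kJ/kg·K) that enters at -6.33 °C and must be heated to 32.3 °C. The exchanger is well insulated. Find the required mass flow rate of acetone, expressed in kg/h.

Heat released by hot stream: Q = 1300 × 2.41 × (105 − 62.7) = 132530 kJ/h
Energy balance on cold side (adiabatic exchanger): Q = ṁ_c·Cp_c·(T_c,out − T_c,in)
ṁ_c = 132530 / [2.15 × (32.3 − -6.33)] = 1595.6 kg/h

ṁ_c = 1600 kg/h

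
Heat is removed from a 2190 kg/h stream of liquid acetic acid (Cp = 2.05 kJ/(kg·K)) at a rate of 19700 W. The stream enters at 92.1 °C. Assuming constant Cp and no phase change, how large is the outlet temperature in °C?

T_out = 76.3 °C

Q = 19700 W = 70920 kJ/h
ΔT = Q/(ṁ·Cp) = 70920/(2190×2.05) = 15.797 K
T_out = 92.1 − 15.797 = 76.303 °C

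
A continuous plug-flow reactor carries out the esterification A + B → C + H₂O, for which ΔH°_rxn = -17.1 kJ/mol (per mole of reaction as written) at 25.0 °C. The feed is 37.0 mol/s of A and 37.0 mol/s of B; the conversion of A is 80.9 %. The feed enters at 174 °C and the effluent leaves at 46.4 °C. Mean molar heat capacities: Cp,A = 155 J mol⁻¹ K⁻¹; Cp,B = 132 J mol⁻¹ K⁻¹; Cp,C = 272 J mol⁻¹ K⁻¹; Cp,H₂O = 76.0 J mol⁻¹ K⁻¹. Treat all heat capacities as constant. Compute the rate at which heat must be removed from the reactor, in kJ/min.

Extent of reaction ξ = 0.809 × 37.0 = 29.933 mol/s
Reaction term: ξ·ΔH°_rxn = 29.933 × -17.1 = -511.85 kJ/s
Sensible, feed 174→25 °C: -1582.2 kJ/s
Outlet flows (mol/s): A 7.067, B 7.067, C 29.933, H₂O 29.933
Sensible, products 25→46.4 °C: 266.32 kJ/s
Q = ΔH = -1827.8 kJ/s = -1827.8 kW
Heat removed = 109670 kJ/min

Q_out = 110000 kJ/min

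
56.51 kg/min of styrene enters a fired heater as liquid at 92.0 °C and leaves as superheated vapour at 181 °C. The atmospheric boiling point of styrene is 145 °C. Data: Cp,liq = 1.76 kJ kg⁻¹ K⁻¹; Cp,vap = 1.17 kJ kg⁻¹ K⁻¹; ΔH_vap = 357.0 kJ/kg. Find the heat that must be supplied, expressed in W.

liquid 92.0→145 °C: 93.28 kJ/kg
vaporisation at 145 °C: 357 kJ/kg
vapour 145→181 °C: 42.12 kJ/kg
Δh = 93.28 + 357 + 42.12 = 492.4 kJ/kg
Q = ṁ·Δh = 56.51 kg/min × 492.4 kJ/kg = 27826 kJ/min
|Q| = 463.76 kW = 463760 W

Q = 464000 W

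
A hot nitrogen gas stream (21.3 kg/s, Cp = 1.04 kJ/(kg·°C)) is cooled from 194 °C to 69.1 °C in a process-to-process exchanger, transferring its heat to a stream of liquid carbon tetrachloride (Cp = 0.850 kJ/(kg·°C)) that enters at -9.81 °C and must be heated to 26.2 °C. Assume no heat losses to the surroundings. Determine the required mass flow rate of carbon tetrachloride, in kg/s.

Heat released by hot stream: Q = 21.3 × 1.04 × (194 − 69.1) = 2766.8 kJ/s
Energy balance on cold side (adiabatic exchanger): Q = ṁ_c·Cp_c·(T_c,out − T_c,in)
ṁ_c = 2766.8 / [0.850 × (26.2 − -9.81)] = 90.393 kg/s

ṁ_c = 90.4 kg/s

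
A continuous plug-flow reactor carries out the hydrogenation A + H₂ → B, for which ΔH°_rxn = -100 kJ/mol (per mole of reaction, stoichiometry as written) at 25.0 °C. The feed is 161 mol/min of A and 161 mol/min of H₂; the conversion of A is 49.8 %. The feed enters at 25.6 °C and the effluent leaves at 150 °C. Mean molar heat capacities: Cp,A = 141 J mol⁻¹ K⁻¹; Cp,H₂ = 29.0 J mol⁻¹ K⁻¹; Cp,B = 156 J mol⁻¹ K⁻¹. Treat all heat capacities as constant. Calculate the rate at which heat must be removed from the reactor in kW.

Extent of reaction ξ = 0.498 × 161 = 80.178 mol/min
Reaction term: ξ·ΔH°_rxn = 80.178 × -100 = -8017.8 kJ/min
Sensible, feed 25.6→25 °C: -16.422 kJ/min
Outlet flows (mol/min): A 80.822, H₂ 80.822, B 80.178
Sensible, products 25→150 °C: 3280.9 kJ/min
Q = ΔH = -4753.3 kJ/min = -79.221 kW
Heat removed = 79.221 kW

Q_out = 79.2 kW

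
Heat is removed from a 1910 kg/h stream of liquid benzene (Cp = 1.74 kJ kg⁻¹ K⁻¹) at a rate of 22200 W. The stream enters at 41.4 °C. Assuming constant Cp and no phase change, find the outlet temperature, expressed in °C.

T_out = 17.4 °C

Q = 22200 W = 79920 kJ/h
ΔT = Q/(ṁ·Cp) = 79920/(1910×1.74) = 24.048 K
T_out = 41.4 − 24.048 = 17.352 °C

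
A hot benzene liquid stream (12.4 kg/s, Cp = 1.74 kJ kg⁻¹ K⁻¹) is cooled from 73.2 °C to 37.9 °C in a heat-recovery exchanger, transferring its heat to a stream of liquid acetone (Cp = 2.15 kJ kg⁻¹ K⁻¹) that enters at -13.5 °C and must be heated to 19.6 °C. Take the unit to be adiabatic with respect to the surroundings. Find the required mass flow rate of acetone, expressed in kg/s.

ṁ_c = 10.7 kg/s

Heat released by hot stream: Q = 12.4 × 1.74 × (73.2 − 37.9) = 761.63 kJ/s
Energy balance on cold side (adiabatic exchanger): Q = ṁ_c·Cp_c·(T_c,out − T_c,in)
ṁ_c = 761.63 / [2.15 × (19.6 − -13.5)] = 10.702 kg/s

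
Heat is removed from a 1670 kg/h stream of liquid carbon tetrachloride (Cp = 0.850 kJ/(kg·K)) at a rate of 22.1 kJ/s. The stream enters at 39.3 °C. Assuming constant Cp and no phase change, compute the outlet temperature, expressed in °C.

Q = 22.1 kJ/s = 79560 kJ/h
ΔT = Q/(ṁ·Cp) = 79560/(1670×0.850) = 56.048 K
T_out = 39.3 − 56.048 = -16.748 °C

T_out = -16.7 °C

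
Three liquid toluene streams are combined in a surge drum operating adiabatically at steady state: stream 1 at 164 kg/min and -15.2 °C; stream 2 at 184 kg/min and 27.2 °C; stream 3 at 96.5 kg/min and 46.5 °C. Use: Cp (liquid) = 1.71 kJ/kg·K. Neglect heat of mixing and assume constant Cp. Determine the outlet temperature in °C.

Adiabatic, steady state ⇒ Σ ṁᵢCp,ᵢ(T_out − Tᵢ) = 0
T_out = Σ ṁᵢCp,ᵢTᵢ / Σ ṁᵢCp,ᵢ
      = 11969 / 760.1 = 15.746 °C

T_out = 15.7 °C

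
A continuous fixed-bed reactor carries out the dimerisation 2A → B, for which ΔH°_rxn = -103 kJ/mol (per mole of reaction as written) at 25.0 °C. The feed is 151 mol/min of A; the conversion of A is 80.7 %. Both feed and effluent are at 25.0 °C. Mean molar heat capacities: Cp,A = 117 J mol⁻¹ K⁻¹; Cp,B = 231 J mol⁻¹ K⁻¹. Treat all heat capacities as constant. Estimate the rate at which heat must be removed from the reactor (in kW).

Extent of reaction ξ = 0.807 × 151 / 2 = 60.929 mol/min
Reaction term: ξ·ΔH°_rxn = 60.929 × -103 = -6275.6 kJ/min
Q = ΔH = -6275.6 kJ/min = -104.59 kW
Heat removed = 104.59 kW

Q_out = 105 kW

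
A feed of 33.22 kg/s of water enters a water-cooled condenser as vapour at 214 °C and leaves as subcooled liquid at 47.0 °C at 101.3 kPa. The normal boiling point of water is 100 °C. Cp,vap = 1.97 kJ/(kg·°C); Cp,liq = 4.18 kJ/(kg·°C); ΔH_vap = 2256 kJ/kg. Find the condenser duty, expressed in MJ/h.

Q_c = 323000 MJ/h

vapour 214→100 °C: -224.58 kJ/kg
condensation at 100 °C: -2256 kJ/kg
liquid 100→47.0 °C: -221.54 kJ/kg
Δh = -224.58 + -2256 + -221.54 = -2702.1 kJ/kg
Q = ṁ·Δh = 33.22 kg/s × -2702.1 kJ/kg = -89764 kJ/s
|Q| = 89764 kW = 323150 MJ/h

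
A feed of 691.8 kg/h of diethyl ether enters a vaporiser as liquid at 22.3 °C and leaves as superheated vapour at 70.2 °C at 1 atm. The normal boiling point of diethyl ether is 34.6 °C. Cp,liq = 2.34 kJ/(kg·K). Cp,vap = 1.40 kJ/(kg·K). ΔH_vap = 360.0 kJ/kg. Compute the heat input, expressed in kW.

Q = 84.3 kW

liquid 22.3→34.6 °C: 28.782 kJ/kg
vaporisation at 34.6 °C: 360 kJ/kg
vapour 34.6→70.2 °C: 49.84 kJ/kg
Δh = 28.782 + 360 + 49.84 = 438.62 kJ/kg
Q = ṁ·Δh = 691.8 kg/h × 438.62 kJ/kg = 303440 kJ/h
|Q| = 84.289 kW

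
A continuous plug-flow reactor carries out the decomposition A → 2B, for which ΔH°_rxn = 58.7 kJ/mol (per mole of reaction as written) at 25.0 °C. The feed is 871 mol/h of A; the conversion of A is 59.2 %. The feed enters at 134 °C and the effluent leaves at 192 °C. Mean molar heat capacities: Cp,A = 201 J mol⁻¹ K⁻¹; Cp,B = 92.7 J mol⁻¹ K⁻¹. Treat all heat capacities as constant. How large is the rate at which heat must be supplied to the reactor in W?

Extent of reaction ξ = 0.592 × 871 = 515.63 mol/h
Reaction term: ξ·ΔH°_rxn = 515.63 × 58.7 = 30268 kJ/h
Sensible, feed 134→25 °C: -19083 kJ/h
Outlet flows (mol/h): A 355.37, B 1031.3
Sensible, products 25→192 °C: 27894 kJ/h
Q = ΔH = 39078 kJ/h = 10.855 kW
Heat supplied = 10855 W

Q_in = 10900 W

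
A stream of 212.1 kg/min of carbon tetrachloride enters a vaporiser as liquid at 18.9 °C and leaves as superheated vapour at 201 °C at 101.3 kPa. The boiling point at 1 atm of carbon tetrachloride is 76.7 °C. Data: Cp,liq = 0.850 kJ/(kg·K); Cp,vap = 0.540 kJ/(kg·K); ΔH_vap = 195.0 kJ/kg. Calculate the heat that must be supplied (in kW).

Q = 1100 kW

liquid 18.9→76.7 °C: 49.13 kJ/kg
vaporisation at 76.7 °C: 195 kJ/kg
vapour 76.7→201 °C: 67.122 kJ/kg
Δh = 49.13 + 195 + 67.122 = 311.25 kJ/kg
Q = ṁ·Δh = 212.1 kg/min × 311.25 kJ/kg = 66017 kJ/min
|Q| = 1100.3 kW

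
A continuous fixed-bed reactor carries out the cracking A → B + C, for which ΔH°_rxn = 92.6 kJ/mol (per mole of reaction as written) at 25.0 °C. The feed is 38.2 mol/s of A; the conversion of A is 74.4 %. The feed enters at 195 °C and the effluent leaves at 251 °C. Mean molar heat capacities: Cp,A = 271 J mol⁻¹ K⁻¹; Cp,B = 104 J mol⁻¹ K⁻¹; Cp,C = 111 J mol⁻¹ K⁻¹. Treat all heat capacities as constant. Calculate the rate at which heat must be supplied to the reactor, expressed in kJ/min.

Extent of reaction ξ = 0.744 × 38.2 = 28.421 mol/s
Reaction term: ξ·ΔH°_rxn = 28.421 × 92.6 = 2631.8 kJ/s
Sensible, feed 195→25 °C: -1759.9 kJ/s
Outlet flows (mol/s): A 9.7792, B 28.421, C 28.421
Sensible, products 25→251 °C: 1979.9 kJ/s
Q = ΔH = 2851.8 kJ/s = 2851.8 kW
Heat supplied = 171110 kJ/min

Q_in = 171000 kJ/min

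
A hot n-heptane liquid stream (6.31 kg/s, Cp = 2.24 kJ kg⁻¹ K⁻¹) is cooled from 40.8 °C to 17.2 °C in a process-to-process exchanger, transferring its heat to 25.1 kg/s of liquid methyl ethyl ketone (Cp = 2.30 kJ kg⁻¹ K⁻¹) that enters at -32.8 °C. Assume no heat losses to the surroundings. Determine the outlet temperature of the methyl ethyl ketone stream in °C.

Heat released by hot stream: Q = 6.31 × 2.24 × (40.8 − 17.2) = 333.57 kJ/s
Energy balance on cold side (adiabatic exchanger): Q = ṁ_c·Cp_c·(T_c,out − T_c,in)
T_c,out = -32.8 + 333.57/(25.1 × 2.30) = -27.022 °C

T_c,out = -27.0 °C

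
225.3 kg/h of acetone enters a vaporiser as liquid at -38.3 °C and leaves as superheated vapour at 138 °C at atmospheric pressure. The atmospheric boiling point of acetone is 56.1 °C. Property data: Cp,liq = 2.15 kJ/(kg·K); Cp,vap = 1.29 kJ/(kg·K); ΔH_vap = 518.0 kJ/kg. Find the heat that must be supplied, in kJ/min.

Q = 3100 kJ/min

liquid -38.3→56.1 °C: 202.96 kJ/kg
vaporisation at 56.1 °C: 518 kJ/kg
vapour 56.1→138 °C: 105.65 kJ/kg
Δh = 202.96 + 518 + 105.65 = 826.61 kJ/kg
Q = ṁ·Δh = 225.3 kg/h × 826.61 kJ/kg = 186240 kJ/h
|Q| = 51.732 kW = 3103.9 kJ/min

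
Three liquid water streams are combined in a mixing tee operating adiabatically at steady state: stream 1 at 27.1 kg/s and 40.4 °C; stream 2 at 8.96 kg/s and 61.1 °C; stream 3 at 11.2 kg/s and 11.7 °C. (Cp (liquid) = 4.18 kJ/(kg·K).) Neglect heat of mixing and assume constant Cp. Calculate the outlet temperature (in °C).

T_out = 37.5 °C

Adiabatic, steady state ⇒ Σ ṁᵢCp,ᵢ(T_out − Tᵢ) = 0
Σ ṁᵢCp,ᵢTᵢ = 27.1×4.18×40.4 + 8.96×4.18×61.1 + 11.2×4.18×11.7 = 7412.5
Σ ṁᵢCp,ᵢ = 27.1×4.18 + 8.96×4.18 + 11.2×4.18 = 197.55
T_out = 7412.5 / 197.55 = 37.523 °C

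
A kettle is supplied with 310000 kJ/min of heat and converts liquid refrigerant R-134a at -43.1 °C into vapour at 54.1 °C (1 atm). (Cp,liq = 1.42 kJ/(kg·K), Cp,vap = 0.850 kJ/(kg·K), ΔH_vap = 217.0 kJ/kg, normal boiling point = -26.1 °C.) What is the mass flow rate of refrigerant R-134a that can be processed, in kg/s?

Δh = 1.42×(-26.1−-43.1) + 217.0 + 0.850×(54.1−-26.1) = 309.31 kJ/kg
Q = 310000 kJ/min = 5166.7 kJ/s = 5166.7 kJ/s
ṁ = Q/Δh = 5166.7 / 309.31 = 16.704 kg/s

ṁ = 16.7 kg/s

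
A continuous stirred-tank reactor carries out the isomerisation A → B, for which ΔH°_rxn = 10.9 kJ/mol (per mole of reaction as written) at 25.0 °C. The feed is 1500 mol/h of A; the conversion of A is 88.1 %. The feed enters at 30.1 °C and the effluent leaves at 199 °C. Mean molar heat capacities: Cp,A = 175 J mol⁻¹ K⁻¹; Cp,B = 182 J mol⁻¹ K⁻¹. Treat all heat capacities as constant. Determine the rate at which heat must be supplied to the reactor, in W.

Q_in = 16800 W

Extent of reaction ξ = 0.881 × 1500 = 1321.5 mol/h
Reaction term: ξ·ΔH°_rxn = 1321.5 × 10.9 = 14404 kJ/h
Sensible, feed 30.1→25 °C: -1338.8 kJ/h
Outlet flows (mol/h): A 178.5, B 1321.5
Sensible, products 25→199 °C: 47285 kJ/h
Q = ΔH = 60350 kJ/h = 16.764 kW
Heat supplied = 16764 W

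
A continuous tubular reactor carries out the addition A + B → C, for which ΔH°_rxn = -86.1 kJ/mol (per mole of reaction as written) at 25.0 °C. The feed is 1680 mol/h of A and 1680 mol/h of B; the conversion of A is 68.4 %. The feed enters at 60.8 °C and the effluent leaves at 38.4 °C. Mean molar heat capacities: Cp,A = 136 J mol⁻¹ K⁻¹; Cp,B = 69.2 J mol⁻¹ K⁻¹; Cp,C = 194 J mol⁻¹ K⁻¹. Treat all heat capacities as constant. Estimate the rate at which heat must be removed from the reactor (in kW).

Q_out = 29.7 kW

Extent of reaction ξ = 0.684 × 1680 = 1149.1 mol/h
Reaction term: ξ·ΔH°_rxn = 1149.1 × -86.1 = -98939 kJ/h
Sensible, feed 60.8→25 °C: -12342 kJ/h
Outlet flows (mol/h): A 530.88, B 530.88, C 1149.1
Sensible, products 25→38.4 °C: 4447 kJ/h
Q = ΔH = -106830 kJ/h = -29.676 kW
Heat removed = 29.676 kW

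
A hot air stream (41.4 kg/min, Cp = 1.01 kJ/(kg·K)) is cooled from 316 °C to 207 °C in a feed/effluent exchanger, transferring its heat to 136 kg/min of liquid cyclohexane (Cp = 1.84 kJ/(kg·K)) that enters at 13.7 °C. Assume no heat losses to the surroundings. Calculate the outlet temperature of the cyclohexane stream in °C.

Heat released by hot stream: Q = 41.4 × 1.01 × (316 − 207) = 4557.7 kJ/min
Energy balance on cold side (adiabatic exchanger): Q = ṁ_c·Cp_c·(T_c,out − T_c,in)
T_c,out = 13.7 + 4557.7/(136 × 1.84) = 31.913 °C

T_c,out = 31.9 °C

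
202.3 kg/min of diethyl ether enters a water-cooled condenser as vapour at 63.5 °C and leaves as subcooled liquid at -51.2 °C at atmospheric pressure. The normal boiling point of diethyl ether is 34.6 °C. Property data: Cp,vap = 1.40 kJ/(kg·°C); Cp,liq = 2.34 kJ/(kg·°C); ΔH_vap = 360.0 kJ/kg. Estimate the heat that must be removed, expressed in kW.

vapour 63.5→34.6 °C: -40.46 kJ/kg
condensation at 34.6 °C: -360 kJ/kg
liquid 34.6→-51.2 °C: -200.77 kJ/kg
Δh = -40.46 + -360 + -200.77 = -601.23 kJ/kg
Q = ṁ·Δh = 202.3 kg/min × -601.23 kJ/kg = -121630 kJ/min
|Q| = 2027.2 kW

Q_c = 2030 kW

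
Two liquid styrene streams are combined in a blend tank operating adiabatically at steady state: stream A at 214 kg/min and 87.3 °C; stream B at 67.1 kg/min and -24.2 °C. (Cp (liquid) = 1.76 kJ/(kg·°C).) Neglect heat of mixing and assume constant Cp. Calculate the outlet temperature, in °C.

No heat crosses the boundary, so H_out = H_in.
T_out = Σ ṁᵢCp,ᵢTᵢ / Σ ṁᵢCp,ᵢ
      = 30023 / 494.74 = 60.684 °C

T_out = 60.7 °C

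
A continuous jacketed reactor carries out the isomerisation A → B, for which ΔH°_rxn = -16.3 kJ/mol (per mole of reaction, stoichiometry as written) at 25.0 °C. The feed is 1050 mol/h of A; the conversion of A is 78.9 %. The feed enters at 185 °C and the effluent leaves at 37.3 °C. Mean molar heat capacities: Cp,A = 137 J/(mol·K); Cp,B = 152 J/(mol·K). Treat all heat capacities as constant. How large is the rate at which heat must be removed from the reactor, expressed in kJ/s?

Extent of reaction ξ = 0.789 × 1050 = 828.45 mol/h
Reaction term: ξ·ΔH°_rxn = 828.45 × -16.3 = -13504 kJ/h
Sensible, feed 185→25 °C: -23016 kJ/h
Outlet flows (mol/h): A 221.55, B 828.45
Sensible, products 25→37.3 °C: 1922.2 kJ/h
Q = ΔH = -34598 kJ/h = -9.6104 kW
Heat removed = 9.6104 kJ/s

Q_out = 9.61 kJ/s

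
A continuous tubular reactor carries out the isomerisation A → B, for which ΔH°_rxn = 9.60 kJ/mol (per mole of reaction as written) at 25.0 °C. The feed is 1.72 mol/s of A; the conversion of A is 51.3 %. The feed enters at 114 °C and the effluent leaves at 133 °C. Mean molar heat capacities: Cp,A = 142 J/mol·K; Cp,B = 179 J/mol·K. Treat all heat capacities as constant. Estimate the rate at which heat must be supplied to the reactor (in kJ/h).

Q_in = 59900 kJ/h

Extent of reaction ξ = 0.513 × 1.72 = 0.88236 mol/s
Reaction term: ξ·ΔH°_rxn = 0.88236 × 9.60 = 8.4707 kJ/s
Sensible, feed 114→25 °C: -21.737 kJ/s
Outlet flows (mol/s): A 0.83764, B 0.88236
Sensible, products 25→133 °C: 29.904 kJ/s
Q = ΔH = 16.637 kJ/s = 16.637 kW
Heat supplied = 59894 kJ/h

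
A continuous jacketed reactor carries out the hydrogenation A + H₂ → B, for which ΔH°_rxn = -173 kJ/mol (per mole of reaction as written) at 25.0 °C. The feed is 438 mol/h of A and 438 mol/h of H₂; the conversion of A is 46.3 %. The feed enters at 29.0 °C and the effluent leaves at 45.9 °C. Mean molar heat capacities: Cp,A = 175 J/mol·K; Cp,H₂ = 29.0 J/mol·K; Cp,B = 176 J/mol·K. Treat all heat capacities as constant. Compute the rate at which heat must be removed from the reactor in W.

Q_out = 9360 W

Extent of reaction ξ = 0.463 × 438 = 202.79 mol/h
Reaction term: ξ·ΔH°_rxn = 202.79 × -173 = -35083 kJ/h
Sensible, feed 29.0→25 °C: -357.41 kJ/h
Outlet flows (mol/h): A 235.21, H₂ 235.21, B 202.79
Sensible, products 25→45.9 °C: 1748.8 kJ/h
Q = ΔH = -33692 kJ/h = -9.3589 kW
Heat removed = 9358.9 W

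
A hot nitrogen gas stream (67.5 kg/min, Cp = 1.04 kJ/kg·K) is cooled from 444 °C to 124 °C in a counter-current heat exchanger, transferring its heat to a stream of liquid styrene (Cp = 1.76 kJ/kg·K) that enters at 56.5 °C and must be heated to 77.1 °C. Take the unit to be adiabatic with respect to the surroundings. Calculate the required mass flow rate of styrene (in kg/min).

ṁ_c = 620 kg/min

Heat released by hot stream: Q = 67.5 × 1.04 × (444 − 124) = 22464 kJ/min
Energy balance on cold side (adiabatic exchanger): Q = ṁ_c·Cp_c·(T_c,out − T_c,in)
ṁ_c = 22464 / [1.76 × (77.1 − 56.5)] = 619.59 kg/min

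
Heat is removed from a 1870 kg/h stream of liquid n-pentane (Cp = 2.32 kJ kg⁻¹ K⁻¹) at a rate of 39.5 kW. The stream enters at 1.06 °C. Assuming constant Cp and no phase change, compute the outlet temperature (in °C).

Q = 39.5 kW = 142200 kJ/h
ΔT = Q/(ṁ·Cp) = 142200/(1870×2.32) = 32.777 K
T_out = 1.06 − 32.777 = -31.717 °C

T_out = -31.7 °C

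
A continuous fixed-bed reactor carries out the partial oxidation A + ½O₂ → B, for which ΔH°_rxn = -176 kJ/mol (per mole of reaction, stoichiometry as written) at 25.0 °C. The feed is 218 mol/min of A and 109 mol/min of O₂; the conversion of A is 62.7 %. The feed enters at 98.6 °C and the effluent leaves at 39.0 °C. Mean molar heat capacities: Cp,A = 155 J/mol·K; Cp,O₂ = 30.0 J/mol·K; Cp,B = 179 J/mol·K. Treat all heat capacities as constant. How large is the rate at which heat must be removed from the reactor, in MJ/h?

Extent of reaction ξ = 0.627 × 218 = 136.69 mol/min
Reaction term: ξ·ΔH°_rxn = 136.69 × -176 = -24057 kJ/min
Sensible, feed 98.6→25 °C: -2727.6 kJ/min
Outlet flows (mol/min): A 81.314, O₂ 40.657, B 136.69
Sensible, products 25→39.0 °C: 536.06 kJ/min
Q = ΔH = -26248 kJ/min = -437.47 kW
Heat removed = 1574.9 MJ/h

Q_out = 1570 MJ/h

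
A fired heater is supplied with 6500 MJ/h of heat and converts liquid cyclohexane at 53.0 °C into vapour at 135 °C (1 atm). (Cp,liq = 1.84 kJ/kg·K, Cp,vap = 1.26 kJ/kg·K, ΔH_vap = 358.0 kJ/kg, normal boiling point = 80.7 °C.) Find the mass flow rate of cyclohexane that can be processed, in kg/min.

Δh = 1.84×(80.7−53.0) + 358.0 + 1.26×(135−80.7) = 477.39 kJ/kg
Q = 6500 MJ/h = 1805.6 kJ/s = 108330 kJ/min
ṁ = Q/Δh = 108330 / 477.39 = 226.93 kg/min

ṁ = 227 kg/min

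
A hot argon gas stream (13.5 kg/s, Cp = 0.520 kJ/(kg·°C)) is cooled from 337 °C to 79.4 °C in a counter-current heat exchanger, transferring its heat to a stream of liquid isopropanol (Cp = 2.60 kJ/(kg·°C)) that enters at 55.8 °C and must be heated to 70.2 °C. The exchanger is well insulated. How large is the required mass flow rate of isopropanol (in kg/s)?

Heat released by hot stream: Q = 13.5 × 0.520 × (337 − 79.4) = 1808.4 kJ/s
Energy balance on cold side (adiabatic exchanger): Q = ṁ_c·Cp_c·(T_c,out − T_c,in)
ṁ_c = 1808.4 / [2.60 × (70.2 − 55.8)] = 48.3 kg/s

ṁ_c = 48.3 kg/s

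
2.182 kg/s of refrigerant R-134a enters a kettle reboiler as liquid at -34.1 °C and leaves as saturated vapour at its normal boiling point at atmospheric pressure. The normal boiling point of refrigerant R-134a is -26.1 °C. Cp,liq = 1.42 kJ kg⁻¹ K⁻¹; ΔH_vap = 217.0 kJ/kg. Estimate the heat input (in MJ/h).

Q = 1790 MJ/h

liquid -34.1→-26.1 °C: 11.36 kJ/kg
vaporisation at -26.1 °C: 217 kJ/kg
Δh = 11.36 + 217 = 228.36 kJ/kg
Q = ṁ·Δh = 2.182 kg/s × 228.36 kJ/kg = 498.28 kJ/s
|Q| = 498.28 kW = 1793.8 MJ/h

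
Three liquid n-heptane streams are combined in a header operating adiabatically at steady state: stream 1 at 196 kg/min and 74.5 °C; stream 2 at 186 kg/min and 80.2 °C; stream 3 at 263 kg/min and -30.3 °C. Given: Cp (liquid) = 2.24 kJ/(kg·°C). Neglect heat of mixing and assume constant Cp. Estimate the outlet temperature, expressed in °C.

T_out = 33.4 °C

Energy balance with Q = 0: Σ ṁᵢCp,ᵢ(T_out − Tᵢ) = 0
T_out = Σ ṁᵢCp,ᵢTᵢ / Σ ṁᵢCp,ᵢ
      = 48273 / 1444.8 = 33.411 °C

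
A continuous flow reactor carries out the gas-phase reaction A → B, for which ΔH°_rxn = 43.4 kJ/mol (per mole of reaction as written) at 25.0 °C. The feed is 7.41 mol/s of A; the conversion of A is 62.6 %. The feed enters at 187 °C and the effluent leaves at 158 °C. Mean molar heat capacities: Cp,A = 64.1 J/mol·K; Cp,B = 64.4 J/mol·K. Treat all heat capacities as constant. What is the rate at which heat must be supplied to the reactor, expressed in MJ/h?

Q_in = 676 MJ/h

Extent of reaction ξ = 0.626 × 7.41 = 4.6387 mol/s
Reaction term: ξ·ΔH°_rxn = 4.6387 × 43.4 = 201.32 kJ/s
Sensible, feed 187→25 °C: -76.947 kJ/s
Outlet flows (mol/s): A 2.7713, B 4.6387
Sensible, products 25→158 °C: 63.358 kJ/s
Q = ΔH = 187.73 kJ/s = 187.73 kW
Heat supplied = 675.82 MJ/h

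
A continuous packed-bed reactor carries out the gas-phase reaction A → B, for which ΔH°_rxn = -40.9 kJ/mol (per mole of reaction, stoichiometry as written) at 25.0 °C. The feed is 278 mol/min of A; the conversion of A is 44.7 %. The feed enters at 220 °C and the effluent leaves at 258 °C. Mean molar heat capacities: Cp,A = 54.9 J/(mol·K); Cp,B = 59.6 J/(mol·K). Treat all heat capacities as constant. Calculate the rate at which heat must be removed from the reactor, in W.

Q_out = 72800 W

Extent of reaction ξ = 0.447 × 278 = 124.27 mol/min
Reaction term: ξ·ΔH°_rxn = 124.27 × -40.9 = -5082.5 kJ/min
Sensible, feed 220→25 °C: -2976.1 kJ/min
Outlet flows (mol/min): A 153.73, B 124.27
Sensible, products 25→258 °C: 3692.2 kJ/min
Q = ΔH = -4366.4 kJ/min = -72.774 kW
Heat removed = 72774 W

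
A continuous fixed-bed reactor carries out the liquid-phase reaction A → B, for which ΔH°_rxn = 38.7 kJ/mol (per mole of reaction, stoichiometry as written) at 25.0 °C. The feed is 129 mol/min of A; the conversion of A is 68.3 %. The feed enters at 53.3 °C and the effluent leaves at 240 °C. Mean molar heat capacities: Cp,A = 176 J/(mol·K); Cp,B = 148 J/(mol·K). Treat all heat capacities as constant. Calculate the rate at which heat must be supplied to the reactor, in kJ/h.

Q_in = 427000 kJ/h

Extent of reaction ξ = 0.683 × 129 = 88.107 mol/min
Reaction term: ξ·ΔH°_rxn = 88.107 × 38.7 = 3409.7 kJ/min
Sensible, feed 53.3→25 °C: -642.52 kJ/min
Outlet flows (mol/min): A 40.893, B 88.107
Sensible, products 25→240 °C: 4351 kJ/min
Q = ΔH = 7118.2 kJ/min = 118.64 kW
Heat supplied = 427090 kJ/h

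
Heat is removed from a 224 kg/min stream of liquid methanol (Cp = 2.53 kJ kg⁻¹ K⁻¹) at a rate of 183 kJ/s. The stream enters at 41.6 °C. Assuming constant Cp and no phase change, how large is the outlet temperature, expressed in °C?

T_out = 22.2 °C

Q = 183 kJ/s = 10980 kJ/min
ΔT = Q/(ṁ·Cp) = 10980/(224×2.53) = 19.375 K
T_out = 41.6 − 19.375 = 22.225 °C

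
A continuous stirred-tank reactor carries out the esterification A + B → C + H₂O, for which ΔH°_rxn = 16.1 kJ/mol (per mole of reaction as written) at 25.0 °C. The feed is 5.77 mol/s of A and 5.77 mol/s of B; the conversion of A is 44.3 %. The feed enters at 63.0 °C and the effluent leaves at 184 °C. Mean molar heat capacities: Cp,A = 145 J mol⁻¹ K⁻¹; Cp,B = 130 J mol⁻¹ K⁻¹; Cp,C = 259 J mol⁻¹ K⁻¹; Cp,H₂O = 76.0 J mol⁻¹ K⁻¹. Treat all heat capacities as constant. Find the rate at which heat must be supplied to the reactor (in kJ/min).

Q_in = 15500 kJ/min

Extent of reaction ξ = 0.443 × 5.77 = 2.5561 mol/s
Reaction term: ξ·ΔH°_rxn = 2.5561 × 16.1 = 41.153 kJ/s
Sensible, feed 63.0→25 °C: -60.297 kJ/s
Outlet flows (mol/s): A 3.2139, B 3.2139, C 2.5561, H₂O 2.5561
Sensible, products 25→184 °C: 276.68 kJ/s
Q = ΔH = 257.54 kJ/s = 257.54 kW
Heat supplied = 15452 kJ/min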